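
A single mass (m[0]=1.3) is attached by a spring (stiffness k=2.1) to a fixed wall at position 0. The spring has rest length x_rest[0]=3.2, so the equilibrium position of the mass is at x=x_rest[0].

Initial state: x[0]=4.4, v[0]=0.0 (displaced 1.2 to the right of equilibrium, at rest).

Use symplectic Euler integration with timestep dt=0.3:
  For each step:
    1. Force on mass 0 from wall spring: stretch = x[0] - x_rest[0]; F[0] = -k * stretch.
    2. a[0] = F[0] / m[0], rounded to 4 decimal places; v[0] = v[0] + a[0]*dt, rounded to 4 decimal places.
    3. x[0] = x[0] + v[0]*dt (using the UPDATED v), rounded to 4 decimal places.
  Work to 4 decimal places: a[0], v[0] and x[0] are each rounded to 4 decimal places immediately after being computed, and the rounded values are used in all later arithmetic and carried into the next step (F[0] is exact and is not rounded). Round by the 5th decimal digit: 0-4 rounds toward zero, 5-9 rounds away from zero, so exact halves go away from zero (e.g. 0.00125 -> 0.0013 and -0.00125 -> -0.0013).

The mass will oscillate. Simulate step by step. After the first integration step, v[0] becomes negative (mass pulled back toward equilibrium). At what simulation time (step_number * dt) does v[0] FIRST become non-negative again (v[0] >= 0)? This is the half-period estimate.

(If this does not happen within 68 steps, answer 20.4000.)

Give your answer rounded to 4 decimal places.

Step 0: x=[4.4000] v=[0.0000]
Step 1: x=[4.2255] v=[-0.5816]
Step 2: x=[3.9019] v=[-1.0786]
Step 3: x=[3.4763] v=[-1.4187]
Step 4: x=[3.0105] v=[-1.5526]
Step 5: x=[2.5723] v=[-1.4608]
Step 6: x=[2.2253] v=[-1.1566]
Step 7: x=[2.0200] v=[-0.6843]
Step 8: x=[1.9863] v=[-0.1124]
Step 9: x=[2.1290] v=[0.4758]
First v>=0 after going negative at step 9, time=2.7000

Answer: 2.7000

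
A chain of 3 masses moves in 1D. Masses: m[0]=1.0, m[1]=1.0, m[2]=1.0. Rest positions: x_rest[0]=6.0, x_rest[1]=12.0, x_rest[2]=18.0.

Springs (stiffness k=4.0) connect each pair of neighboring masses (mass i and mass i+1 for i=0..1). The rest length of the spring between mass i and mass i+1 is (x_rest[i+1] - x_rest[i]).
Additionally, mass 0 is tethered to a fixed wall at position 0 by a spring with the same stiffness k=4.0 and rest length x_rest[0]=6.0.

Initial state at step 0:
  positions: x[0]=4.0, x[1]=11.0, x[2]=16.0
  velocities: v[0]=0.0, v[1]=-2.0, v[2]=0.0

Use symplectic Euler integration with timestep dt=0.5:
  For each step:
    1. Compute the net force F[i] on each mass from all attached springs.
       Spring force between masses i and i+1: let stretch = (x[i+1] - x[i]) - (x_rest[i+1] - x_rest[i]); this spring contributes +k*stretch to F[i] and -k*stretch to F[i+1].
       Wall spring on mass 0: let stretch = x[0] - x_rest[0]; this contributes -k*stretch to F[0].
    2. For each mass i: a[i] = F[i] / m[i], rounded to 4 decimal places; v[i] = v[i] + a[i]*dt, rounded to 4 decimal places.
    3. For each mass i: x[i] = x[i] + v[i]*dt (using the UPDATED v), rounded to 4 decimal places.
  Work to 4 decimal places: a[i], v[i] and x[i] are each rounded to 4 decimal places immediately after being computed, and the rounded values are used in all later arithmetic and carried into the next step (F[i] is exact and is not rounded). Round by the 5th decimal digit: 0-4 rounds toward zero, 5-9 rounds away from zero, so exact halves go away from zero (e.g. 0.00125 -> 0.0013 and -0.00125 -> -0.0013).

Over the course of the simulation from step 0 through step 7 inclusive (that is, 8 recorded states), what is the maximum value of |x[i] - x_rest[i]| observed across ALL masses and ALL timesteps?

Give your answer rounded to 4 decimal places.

Step 0: x=[4.0000 11.0000 16.0000] v=[0.0000 -2.0000 0.0000]
Step 1: x=[7.0000 8.0000 17.0000] v=[6.0000 -6.0000 2.0000]
Step 2: x=[4.0000 13.0000 15.0000] v=[-6.0000 10.0000 -4.0000]
Step 3: x=[6.0000 11.0000 17.0000] v=[4.0000 -4.0000 4.0000]
Step 4: x=[7.0000 10.0000 19.0000] v=[2.0000 -2.0000 4.0000]
Step 5: x=[4.0000 15.0000 18.0000] v=[-6.0000 10.0000 -2.0000]
Step 6: x=[8.0000 12.0000 20.0000] v=[8.0000 -6.0000 4.0000]
Step 7: x=[8.0000 13.0000 20.0000] v=[0.0000 2.0000 0.0000]
Max displacement = 4.0000

Answer: 4.0000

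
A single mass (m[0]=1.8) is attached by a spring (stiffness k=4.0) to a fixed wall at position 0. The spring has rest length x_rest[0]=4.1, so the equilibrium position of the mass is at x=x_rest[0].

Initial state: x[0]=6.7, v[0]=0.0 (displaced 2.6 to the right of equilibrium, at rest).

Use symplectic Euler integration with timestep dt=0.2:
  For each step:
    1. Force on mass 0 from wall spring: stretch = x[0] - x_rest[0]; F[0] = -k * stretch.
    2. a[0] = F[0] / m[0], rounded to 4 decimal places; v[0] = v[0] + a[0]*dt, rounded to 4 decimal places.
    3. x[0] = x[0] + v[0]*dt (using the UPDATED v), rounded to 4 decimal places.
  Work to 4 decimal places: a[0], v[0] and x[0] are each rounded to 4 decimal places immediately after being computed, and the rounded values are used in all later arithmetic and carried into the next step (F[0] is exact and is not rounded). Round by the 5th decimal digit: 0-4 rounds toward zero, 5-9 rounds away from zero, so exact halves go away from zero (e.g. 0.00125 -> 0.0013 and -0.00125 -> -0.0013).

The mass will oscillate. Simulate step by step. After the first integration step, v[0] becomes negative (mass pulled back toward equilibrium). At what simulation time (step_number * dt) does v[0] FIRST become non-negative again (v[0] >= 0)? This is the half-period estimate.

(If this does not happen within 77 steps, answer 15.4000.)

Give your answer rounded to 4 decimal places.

Answer: 2.2000

Derivation:
Step 0: x=[6.7000] v=[0.0000]
Step 1: x=[6.4689] v=[-1.1556]
Step 2: x=[6.0272] v=[-2.2084]
Step 3: x=[5.4142] v=[-3.0649]
Step 4: x=[4.6844] v=[-3.6490]
Step 5: x=[3.9027] v=[-3.9087]
Step 6: x=[3.1385] v=[-3.8210]
Step 7: x=[2.4598] v=[-3.3937]
Step 8: x=[1.9269] v=[-2.6647]
Step 9: x=[1.5871] v=[-1.6989]
Step 10: x=[1.4707] v=[-0.5821]
Step 11: x=[1.5880] v=[0.5865]
First v>=0 after going negative at step 11, time=2.2000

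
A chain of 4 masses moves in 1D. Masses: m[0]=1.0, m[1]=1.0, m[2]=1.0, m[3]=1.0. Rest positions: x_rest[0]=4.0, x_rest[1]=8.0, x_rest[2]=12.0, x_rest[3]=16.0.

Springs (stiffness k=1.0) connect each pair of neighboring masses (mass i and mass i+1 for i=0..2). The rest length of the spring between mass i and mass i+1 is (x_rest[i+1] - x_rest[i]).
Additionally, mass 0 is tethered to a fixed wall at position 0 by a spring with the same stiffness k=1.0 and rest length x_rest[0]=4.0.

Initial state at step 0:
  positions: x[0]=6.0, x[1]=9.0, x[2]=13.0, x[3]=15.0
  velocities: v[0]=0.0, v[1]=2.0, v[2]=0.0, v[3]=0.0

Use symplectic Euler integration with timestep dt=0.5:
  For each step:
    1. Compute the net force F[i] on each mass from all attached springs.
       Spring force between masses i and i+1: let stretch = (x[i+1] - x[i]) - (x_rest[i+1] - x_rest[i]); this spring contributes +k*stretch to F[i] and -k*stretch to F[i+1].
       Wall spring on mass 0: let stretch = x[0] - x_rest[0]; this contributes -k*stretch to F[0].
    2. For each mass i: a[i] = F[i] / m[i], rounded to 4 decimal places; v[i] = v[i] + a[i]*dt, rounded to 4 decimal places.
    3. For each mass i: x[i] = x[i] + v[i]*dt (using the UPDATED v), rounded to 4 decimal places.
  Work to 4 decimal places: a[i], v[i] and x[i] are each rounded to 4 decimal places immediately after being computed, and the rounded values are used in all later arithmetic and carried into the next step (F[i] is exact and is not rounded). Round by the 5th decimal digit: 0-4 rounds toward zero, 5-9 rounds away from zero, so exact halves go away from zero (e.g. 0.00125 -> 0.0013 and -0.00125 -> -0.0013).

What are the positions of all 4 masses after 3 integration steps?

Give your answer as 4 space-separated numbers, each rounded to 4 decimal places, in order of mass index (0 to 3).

Answer: 4.1094 10.1250 12.5469 16.9844

Derivation:
Step 0: x=[6.0000 9.0000 13.0000 15.0000] v=[0.0000 2.0000 0.0000 0.0000]
Step 1: x=[5.2500 10.2500 12.5000 15.5000] v=[-1.5000 2.5000 -1.0000 1.0000]
Step 2: x=[4.4375 10.8125 12.1875 16.2500] v=[-1.6250 1.1250 -0.6250 1.5000]
Step 3: x=[4.1094 10.1250 12.5469 16.9844] v=[-0.6563 -1.3750 0.7188 1.4688]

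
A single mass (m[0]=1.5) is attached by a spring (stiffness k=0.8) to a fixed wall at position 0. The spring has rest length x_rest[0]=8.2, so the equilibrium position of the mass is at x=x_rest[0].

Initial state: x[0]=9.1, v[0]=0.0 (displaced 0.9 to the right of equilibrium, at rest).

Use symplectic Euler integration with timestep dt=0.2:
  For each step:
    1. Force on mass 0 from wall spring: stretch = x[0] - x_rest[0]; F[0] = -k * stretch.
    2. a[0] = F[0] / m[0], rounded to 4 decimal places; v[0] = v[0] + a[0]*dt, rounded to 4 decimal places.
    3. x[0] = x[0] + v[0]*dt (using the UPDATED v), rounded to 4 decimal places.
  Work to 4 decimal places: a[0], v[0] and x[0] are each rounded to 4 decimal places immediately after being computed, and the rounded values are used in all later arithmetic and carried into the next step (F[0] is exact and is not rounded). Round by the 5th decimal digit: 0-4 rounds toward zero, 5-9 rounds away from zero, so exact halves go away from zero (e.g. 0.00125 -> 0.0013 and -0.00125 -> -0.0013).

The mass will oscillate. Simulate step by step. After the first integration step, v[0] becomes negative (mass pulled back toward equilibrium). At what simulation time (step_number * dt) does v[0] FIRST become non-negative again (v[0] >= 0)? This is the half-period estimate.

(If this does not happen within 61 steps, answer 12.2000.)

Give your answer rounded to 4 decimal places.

Answer: 4.4000

Derivation:
Step 0: x=[9.1000] v=[0.0000]
Step 1: x=[9.0808] v=[-0.0960]
Step 2: x=[9.0428] v=[-0.1900]
Step 3: x=[8.9868] v=[-0.2799]
Step 4: x=[8.9140] v=[-0.3638]
Step 5: x=[8.8260] v=[-0.4400]
Step 6: x=[8.7246] v=[-0.5068]
Step 7: x=[8.6120] v=[-0.5628]
Step 8: x=[8.4907] v=[-0.6067]
Step 9: x=[8.3632] v=[-0.6377]
Step 10: x=[8.2322] v=[-0.6551]
Step 11: x=[8.1005] v=[-0.6585]
Step 12: x=[7.9709] v=[-0.6479]
Step 13: x=[7.8462] v=[-0.6235]
Step 14: x=[7.7290] v=[-0.5858]
Step 15: x=[7.6219] v=[-0.5356]
Step 16: x=[7.5271] v=[-0.4739]
Step 17: x=[7.4467] v=[-0.4021]
Step 18: x=[7.3824] v=[-0.3217]
Step 19: x=[7.3355] v=[-0.2345]
Step 20: x=[7.3070] v=[-0.1423]
Step 21: x=[7.2976] v=[-0.0470]
Step 22: x=[7.3075] v=[0.0493]
First v>=0 after going negative at step 22, time=4.4000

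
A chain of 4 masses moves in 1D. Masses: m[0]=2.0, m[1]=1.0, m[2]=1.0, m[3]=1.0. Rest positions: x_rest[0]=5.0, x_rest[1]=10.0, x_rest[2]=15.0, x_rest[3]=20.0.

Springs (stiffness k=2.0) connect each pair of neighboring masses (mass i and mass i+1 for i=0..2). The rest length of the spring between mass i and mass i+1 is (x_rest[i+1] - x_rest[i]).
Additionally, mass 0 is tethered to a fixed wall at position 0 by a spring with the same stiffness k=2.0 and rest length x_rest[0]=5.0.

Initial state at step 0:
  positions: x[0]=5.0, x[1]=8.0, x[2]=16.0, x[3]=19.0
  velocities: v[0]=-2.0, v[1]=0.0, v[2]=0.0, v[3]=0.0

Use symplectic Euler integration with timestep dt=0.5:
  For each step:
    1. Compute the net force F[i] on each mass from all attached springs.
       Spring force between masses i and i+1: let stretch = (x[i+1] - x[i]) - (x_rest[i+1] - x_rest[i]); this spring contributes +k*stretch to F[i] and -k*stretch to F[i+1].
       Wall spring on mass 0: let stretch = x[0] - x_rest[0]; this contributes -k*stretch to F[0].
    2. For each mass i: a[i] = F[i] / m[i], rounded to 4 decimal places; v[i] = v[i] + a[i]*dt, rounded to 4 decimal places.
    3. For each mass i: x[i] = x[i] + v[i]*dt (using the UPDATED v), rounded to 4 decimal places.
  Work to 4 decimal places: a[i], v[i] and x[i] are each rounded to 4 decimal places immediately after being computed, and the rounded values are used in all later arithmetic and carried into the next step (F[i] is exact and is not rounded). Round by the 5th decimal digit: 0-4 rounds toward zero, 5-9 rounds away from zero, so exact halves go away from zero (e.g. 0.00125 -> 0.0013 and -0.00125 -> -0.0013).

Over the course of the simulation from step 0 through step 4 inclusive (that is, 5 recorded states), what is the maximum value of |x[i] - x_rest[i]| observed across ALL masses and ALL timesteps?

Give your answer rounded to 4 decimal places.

Answer: 3.4687

Derivation:
Step 0: x=[5.0000 8.0000 16.0000 19.0000] v=[-2.0000 0.0000 0.0000 0.0000]
Step 1: x=[3.5000 10.5000 13.5000 20.0000] v=[-3.0000 5.0000 -5.0000 2.0000]
Step 2: x=[2.8750 11.0000 12.7500 20.2500] v=[-1.2500 1.0000 -1.5000 0.5000]
Step 3: x=[3.5625 8.3125 14.8750 19.2500] v=[1.3750 -5.3750 4.2500 -2.0000]
Step 4: x=[4.5469 6.5313 15.9063 18.5625] v=[1.9688 -3.5625 2.0625 -1.3750]
Max displacement = 3.4687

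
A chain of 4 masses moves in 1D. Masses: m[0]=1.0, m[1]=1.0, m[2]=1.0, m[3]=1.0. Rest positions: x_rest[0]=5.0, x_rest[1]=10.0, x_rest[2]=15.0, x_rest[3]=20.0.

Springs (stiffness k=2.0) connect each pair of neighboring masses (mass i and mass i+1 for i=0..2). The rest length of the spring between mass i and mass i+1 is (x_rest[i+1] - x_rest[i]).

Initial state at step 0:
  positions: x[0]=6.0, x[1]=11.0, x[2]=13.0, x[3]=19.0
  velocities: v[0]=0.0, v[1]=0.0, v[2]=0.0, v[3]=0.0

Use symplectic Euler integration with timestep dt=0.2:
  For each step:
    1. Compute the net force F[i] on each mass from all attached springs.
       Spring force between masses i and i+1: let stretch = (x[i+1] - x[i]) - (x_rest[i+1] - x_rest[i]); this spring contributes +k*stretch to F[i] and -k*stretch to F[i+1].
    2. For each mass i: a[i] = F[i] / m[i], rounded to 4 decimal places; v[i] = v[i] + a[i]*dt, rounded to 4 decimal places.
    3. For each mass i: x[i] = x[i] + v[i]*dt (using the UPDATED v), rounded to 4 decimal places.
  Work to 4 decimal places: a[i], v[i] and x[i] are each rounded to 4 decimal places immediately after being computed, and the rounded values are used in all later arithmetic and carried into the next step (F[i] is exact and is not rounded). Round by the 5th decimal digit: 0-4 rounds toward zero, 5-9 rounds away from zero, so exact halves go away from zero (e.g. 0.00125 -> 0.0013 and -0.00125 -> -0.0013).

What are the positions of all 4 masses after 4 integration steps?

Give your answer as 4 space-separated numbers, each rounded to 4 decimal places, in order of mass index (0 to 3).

Answer: 5.7567 9.4396 15.1825 18.6214

Derivation:
Step 0: x=[6.0000 11.0000 13.0000 19.0000] v=[0.0000 0.0000 0.0000 0.0000]
Step 1: x=[6.0000 10.7600 13.3200 18.9200] v=[0.0000 -1.2000 1.6000 -0.4000]
Step 2: x=[5.9808 10.3440 13.8832 18.7920] v=[-0.0960 -2.0800 2.8160 -0.6400]
Step 3: x=[5.9107 9.8621 14.5560 18.6713] v=[-0.3507 -2.4096 3.3638 -0.6035]
Step 4: x=[5.7567 9.4396 15.1825 18.6214] v=[-0.7701 -2.1126 3.1324 -0.2496]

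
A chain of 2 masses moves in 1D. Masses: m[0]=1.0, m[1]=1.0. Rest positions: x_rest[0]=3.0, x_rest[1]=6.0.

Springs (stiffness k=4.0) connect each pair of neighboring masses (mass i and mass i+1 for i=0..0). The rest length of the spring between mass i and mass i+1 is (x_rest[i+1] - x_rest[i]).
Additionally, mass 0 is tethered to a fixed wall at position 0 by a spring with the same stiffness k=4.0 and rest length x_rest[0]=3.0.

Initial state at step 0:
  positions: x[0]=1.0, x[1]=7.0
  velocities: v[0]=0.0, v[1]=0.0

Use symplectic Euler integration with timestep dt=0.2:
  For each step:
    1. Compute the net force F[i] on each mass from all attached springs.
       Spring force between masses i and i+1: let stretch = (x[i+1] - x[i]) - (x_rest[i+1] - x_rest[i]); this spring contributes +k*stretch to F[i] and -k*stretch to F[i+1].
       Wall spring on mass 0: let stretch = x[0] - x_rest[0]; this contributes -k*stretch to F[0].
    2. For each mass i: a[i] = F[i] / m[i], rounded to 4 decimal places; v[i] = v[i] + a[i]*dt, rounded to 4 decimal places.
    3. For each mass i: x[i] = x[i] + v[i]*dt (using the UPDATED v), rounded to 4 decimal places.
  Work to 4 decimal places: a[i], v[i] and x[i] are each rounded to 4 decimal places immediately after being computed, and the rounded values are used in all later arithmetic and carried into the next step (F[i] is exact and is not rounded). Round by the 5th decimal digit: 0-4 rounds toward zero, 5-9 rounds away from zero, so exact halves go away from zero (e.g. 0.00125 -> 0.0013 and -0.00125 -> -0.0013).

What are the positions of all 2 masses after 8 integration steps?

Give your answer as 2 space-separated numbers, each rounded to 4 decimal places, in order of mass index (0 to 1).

Answer: 1.4988 7.0492

Derivation:
Step 0: x=[1.0000 7.0000] v=[0.0000 0.0000]
Step 1: x=[1.8000 6.5200] v=[4.0000 -2.4000]
Step 2: x=[3.0672 5.7648] v=[6.3360 -3.7760]
Step 3: x=[4.2753 5.0580] v=[6.0403 -3.5341]
Step 4: x=[4.9245 4.7059] v=[3.2462 -1.7603]
Step 5: x=[4.7508 4.8688] v=[-0.8683 0.8146]
Step 6: x=[3.8359 5.4928] v=[-4.5745 3.1202]
Step 7: x=[2.5724 6.3317] v=[-6.3177 4.1947]
Step 8: x=[1.4988 7.0492] v=[-5.3682 3.5873]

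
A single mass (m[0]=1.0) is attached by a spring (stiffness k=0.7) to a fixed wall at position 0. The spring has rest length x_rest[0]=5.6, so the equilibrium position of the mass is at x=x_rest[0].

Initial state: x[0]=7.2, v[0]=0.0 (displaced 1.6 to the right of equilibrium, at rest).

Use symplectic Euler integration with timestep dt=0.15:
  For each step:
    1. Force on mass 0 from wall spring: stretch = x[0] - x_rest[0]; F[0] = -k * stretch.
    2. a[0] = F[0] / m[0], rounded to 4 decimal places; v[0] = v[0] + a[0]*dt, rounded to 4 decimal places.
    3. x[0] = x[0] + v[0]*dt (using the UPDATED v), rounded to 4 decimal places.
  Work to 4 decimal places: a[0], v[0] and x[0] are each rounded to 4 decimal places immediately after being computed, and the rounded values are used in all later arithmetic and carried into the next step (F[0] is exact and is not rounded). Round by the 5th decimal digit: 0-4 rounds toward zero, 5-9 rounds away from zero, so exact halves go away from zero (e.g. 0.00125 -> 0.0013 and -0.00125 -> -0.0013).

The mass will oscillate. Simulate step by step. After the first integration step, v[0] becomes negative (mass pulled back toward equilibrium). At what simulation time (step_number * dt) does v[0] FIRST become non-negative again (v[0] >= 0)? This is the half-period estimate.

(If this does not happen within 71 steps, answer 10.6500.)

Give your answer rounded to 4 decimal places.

Step 0: x=[7.2000] v=[0.0000]
Step 1: x=[7.1748] v=[-0.1680]
Step 2: x=[7.1248] v=[-0.3334]
Step 3: x=[7.0508] v=[-0.4935]
Step 4: x=[6.9539] v=[-0.6458]
Step 5: x=[6.8357] v=[-0.7880]
Step 6: x=[6.6980] v=[-0.9178]
Step 7: x=[6.5430] v=[-1.0331]
Step 8: x=[6.3732] v=[-1.1321]
Step 9: x=[6.1912] v=[-1.2133]
Step 10: x=[5.9999] v=[-1.2754]
Step 11: x=[5.8023] v=[-1.3174]
Step 12: x=[5.6015] v=[-1.3386]
Step 13: x=[5.4007] v=[-1.3388]
Step 14: x=[5.2030] v=[-1.3179]
Step 15: x=[5.0116] v=[-1.2762]
Step 16: x=[4.8294] v=[-1.2144]
Step 17: x=[4.6594] v=[-1.1335]
Step 18: x=[4.5042] v=[-1.0347]
Step 19: x=[4.3663] v=[-0.9196]
Step 20: x=[4.2478] v=[-0.7901]
Step 21: x=[4.1506] v=[-0.6481]
Step 22: x=[4.0762] v=[-0.4959]
Step 23: x=[4.0258] v=[-0.3359]
Step 24: x=[4.0002] v=[-0.1706]
Step 25: x=[3.9998] v=[-0.0026]
Step 26: x=[4.0246] v=[0.1654]
First v>=0 after going negative at step 26, time=3.9000

Answer: 3.9000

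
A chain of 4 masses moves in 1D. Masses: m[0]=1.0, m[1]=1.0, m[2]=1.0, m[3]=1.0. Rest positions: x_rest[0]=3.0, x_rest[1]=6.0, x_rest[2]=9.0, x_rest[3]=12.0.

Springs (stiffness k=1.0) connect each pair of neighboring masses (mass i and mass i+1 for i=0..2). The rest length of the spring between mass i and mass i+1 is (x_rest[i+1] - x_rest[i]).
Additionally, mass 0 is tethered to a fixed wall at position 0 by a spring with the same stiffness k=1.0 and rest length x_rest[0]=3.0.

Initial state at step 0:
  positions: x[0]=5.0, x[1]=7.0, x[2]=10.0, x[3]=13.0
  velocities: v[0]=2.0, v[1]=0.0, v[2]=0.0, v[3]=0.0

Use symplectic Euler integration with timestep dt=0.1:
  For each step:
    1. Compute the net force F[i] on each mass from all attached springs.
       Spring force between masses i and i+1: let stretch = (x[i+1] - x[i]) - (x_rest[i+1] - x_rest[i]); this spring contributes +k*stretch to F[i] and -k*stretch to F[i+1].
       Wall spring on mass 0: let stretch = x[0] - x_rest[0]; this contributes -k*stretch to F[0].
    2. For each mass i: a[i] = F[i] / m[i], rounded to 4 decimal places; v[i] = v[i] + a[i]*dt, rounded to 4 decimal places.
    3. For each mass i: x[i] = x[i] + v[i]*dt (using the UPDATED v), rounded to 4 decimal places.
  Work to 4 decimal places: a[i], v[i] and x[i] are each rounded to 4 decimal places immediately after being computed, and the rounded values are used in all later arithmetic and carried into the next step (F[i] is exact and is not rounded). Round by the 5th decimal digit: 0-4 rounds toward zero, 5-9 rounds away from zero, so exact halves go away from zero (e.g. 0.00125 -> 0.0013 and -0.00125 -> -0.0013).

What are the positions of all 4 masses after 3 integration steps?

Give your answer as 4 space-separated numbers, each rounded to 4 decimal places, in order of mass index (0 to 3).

Answer: 5.4076 7.0654 10.0005 13.0000

Derivation:
Step 0: x=[5.0000 7.0000 10.0000 13.0000] v=[2.0000 0.0000 0.0000 0.0000]
Step 1: x=[5.1700 7.0100 10.0000 13.0000] v=[1.7000 0.1000 0.0000 0.0000]
Step 2: x=[5.3067 7.0315 10.0001 13.0000] v=[1.3670 0.2150 0.0010 0.0000]
Step 3: x=[5.4076 7.0654 10.0005 13.0000] v=[1.0088 0.3394 0.0041 0.0000]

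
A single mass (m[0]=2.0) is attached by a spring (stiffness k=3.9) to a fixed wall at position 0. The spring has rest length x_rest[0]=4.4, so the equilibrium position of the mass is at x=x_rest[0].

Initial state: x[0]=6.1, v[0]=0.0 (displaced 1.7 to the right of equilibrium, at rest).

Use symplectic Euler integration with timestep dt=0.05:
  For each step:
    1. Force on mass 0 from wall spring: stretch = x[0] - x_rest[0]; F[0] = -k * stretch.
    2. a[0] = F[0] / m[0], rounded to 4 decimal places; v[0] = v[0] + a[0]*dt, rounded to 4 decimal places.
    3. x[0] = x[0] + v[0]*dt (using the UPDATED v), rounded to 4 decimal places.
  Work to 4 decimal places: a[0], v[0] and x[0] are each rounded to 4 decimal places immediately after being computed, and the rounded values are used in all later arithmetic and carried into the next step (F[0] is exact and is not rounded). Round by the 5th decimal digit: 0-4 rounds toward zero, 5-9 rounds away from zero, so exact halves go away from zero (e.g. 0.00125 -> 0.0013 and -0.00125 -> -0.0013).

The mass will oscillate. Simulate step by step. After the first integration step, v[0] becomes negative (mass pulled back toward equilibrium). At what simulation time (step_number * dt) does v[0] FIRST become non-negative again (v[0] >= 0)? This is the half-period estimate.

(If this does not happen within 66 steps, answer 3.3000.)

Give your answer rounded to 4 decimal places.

Answer: 2.2500

Derivation:
Step 0: x=[6.1000] v=[0.0000]
Step 1: x=[6.0917] v=[-0.1658]
Step 2: x=[6.0752] v=[-0.3307]
Step 3: x=[6.0505] v=[-0.4940]
Step 4: x=[6.0178] v=[-0.6549]
Step 5: x=[5.9772] v=[-0.8126]
Step 6: x=[5.9289] v=[-0.9664]
Step 7: x=[5.8731] v=[-1.1155]
Step 8: x=[5.8101] v=[-1.2591]
Step 9: x=[5.7403] v=[-1.3966]
Step 10: x=[5.6639] v=[-1.5273]
Step 11: x=[5.5814] v=[-1.6505]
Step 12: x=[5.4931] v=[-1.7657]
Step 13: x=[5.3995] v=[-1.8723]
Step 14: x=[5.3010] v=[-1.9698]
Step 15: x=[5.1981] v=[-2.0577]
Step 16: x=[5.0913] v=[-2.1355]
Step 17: x=[4.9812] v=[-2.2029]
Step 18: x=[4.8682] v=[-2.2596]
Step 19: x=[4.7529] v=[-2.3053]
Step 20: x=[4.6359] v=[-2.3397]
Step 21: x=[4.5178] v=[-2.3627]
Step 22: x=[4.3991] v=[-2.3742]
Step 23: x=[4.2804] v=[-2.3741]
Step 24: x=[4.1623] v=[-2.3624]
Step 25: x=[4.0453] v=[-2.3392]
Step 26: x=[3.9301] v=[-2.3046]
Step 27: x=[3.8172] v=[-2.2588]
Step 28: x=[3.7071] v=[-2.2020]
Step 29: x=[3.6004] v=[-2.1344]
Step 30: x=[3.4976] v=[-2.0564]
Step 31: x=[3.3992] v=[-1.9684]
Step 32: x=[3.3057] v=[-1.8708]
Step 33: x=[3.2175] v=[-1.7641]
Step 34: x=[3.1351] v=[-1.6488]
Step 35: x=[3.0588] v=[-1.5255]
Step 36: x=[2.9891] v=[-1.3947]
Step 37: x=[2.9262] v=[-1.2571]
Step 38: x=[2.8705] v=[-1.1134]
Step 39: x=[2.8223] v=[-0.9643]
Step 40: x=[2.7818] v=[-0.8105]
Step 41: x=[2.7492] v=[-0.6527]
Step 42: x=[2.7246] v=[-0.4917]
Step 43: x=[2.7082] v=[-0.3284]
Step 44: x=[2.7000] v=[-0.1635]
Step 45: x=[2.7001] v=[0.0023]
First v>=0 after going negative at step 45, time=2.2500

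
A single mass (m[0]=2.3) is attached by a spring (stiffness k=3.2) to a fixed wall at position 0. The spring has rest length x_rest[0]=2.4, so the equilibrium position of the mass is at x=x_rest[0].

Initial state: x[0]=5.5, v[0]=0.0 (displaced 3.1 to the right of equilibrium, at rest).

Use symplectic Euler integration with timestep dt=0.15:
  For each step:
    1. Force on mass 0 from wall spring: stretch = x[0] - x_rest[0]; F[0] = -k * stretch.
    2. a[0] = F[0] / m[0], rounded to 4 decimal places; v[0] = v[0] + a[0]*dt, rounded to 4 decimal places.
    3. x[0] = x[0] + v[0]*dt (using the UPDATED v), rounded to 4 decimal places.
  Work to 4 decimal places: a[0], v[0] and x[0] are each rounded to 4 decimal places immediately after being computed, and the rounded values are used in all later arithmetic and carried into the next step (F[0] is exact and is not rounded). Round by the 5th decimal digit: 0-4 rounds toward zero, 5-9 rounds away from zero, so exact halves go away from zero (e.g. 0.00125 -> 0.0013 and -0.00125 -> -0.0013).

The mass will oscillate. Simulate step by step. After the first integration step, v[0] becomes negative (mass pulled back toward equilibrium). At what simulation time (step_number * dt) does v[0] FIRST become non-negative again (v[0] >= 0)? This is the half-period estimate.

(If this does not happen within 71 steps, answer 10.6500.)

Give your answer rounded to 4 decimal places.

Answer: 2.7000

Derivation:
Step 0: x=[5.5000] v=[0.0000]
Step 1: x=[5.4030] v=[-0.6470]
Step 2: x=[5.2119] v=[-1.2737]
Step 3: x=[4.9328] v=[-1.8605]
Step 4: x=[4.5744] v=[-2.3891]
Step 5: x=[4.1480] v=[-2.8429]
Step 6: x=[3.6668] v=[-3.2077]
Step 7: x=[3.1460] v=[-3.4721]
Step 8: x=[2.6018] v=[-3.6278]
Step 9: x=[2.0513] v=[-3.6699]
Step 10: x=[1.5117] v=[-3.5971]
Step 11: x=[0.9999] v=[-3.4117]
Step 12: x=[0.5320] v=[-3.1195]
Step 13: x=[0.1225] v=[-2.7297]
Step 14: x=[-0.2157] v=[-2.2544]
Step 15: x=[-0.4720] v=[-1.7085]
Step 16: x=[-0.6384] v=[-1.1091]
Step 17: x=[-0.7097] v=[-0.4750]
Step 18: x=[-0.6836] v=[0.1740]
First v>=0 after going negative at step 18, time=2.7000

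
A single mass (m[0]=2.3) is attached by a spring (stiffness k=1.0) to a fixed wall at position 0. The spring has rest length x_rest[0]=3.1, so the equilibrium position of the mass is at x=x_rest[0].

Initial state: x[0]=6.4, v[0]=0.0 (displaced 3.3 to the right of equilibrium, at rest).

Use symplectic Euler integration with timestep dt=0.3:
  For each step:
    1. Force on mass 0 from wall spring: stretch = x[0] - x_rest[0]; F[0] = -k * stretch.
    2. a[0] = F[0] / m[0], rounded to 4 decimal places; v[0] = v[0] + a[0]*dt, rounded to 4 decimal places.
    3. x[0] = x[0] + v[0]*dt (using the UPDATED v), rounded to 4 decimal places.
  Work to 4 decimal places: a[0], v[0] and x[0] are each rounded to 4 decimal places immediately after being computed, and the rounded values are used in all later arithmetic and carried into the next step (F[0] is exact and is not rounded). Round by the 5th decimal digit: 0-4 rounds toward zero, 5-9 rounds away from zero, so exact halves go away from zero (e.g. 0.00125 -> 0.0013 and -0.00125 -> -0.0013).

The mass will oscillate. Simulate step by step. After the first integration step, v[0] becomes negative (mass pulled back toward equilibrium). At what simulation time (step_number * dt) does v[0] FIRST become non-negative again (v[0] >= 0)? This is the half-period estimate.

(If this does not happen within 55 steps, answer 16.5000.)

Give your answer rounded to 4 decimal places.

Step 0: x=[6.4000] v=[0.0000]
Step 1: x=[6.2709] v=[-0.4304]
Step 2: x=[6.0177] v=[-0.8440]
Step 3: x=[5.6503] v=[-1.2246]
Step 4: x=[5.1831] v=[-1.5572]
Step 5: x=[4.6344] v=[-1.8289]
Step 6: x=[4.0257] v=[-2.0290]
Step 7: x=[3.3808] v=[-2.1498]
Step 8: x=[2.7249] v=[-2.1864]
Step 9: x=[2.0837] v=[-2.1375]
Step 10: x=[1.4822] v=[-2.0049]
Step 11: x=[0.9440] v=[-1.7939]
Step 12: x=[0.4902] v=[-1.5127]
Step 13: x=[0.1385] v=[-1.1723]
Step 14: x=[-0.0973] v=[-0.7860]
Step 15: x=[-0.2080] v=[-0.3690]
Step 16: x=[-0.1893] v=[0.0625]
First v>=0 after going negative at step 16, time=4.8000

Answer: 4.8000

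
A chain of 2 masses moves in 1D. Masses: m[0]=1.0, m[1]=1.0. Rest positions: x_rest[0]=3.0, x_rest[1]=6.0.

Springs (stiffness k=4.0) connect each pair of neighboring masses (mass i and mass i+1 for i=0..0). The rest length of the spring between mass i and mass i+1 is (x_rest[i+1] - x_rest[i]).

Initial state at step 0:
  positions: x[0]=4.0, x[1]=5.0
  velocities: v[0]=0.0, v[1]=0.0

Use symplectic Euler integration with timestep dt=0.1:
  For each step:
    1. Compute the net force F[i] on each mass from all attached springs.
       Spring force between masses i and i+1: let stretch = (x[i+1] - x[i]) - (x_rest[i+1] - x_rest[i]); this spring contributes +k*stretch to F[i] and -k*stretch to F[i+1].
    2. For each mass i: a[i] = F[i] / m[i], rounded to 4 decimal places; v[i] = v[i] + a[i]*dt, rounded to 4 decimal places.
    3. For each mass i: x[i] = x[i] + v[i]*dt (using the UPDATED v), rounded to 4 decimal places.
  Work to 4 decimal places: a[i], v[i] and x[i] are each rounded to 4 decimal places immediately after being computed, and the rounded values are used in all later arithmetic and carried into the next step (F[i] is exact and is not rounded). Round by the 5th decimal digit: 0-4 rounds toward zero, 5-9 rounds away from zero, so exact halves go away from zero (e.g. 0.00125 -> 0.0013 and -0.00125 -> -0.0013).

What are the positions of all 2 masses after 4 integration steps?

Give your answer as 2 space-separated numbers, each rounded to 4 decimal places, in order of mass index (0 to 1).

Answer: 3.2925 5.7075

Derivation:
Step 0: x=[4.0000 5.0000] v=[0.0000 0.0000]
Step 1: x=[3.9200 5.0800] v=[-0.8000 0.8000]
Step 2: x=[3.7664 5.2336] v=[-1.5360 1.5360]
Step 3: x=[3.5515 5.4485] v=[-2.1491 2.1491]
Step 4: x=[3.2925 5.7075] v=[-2.5903 2.5903]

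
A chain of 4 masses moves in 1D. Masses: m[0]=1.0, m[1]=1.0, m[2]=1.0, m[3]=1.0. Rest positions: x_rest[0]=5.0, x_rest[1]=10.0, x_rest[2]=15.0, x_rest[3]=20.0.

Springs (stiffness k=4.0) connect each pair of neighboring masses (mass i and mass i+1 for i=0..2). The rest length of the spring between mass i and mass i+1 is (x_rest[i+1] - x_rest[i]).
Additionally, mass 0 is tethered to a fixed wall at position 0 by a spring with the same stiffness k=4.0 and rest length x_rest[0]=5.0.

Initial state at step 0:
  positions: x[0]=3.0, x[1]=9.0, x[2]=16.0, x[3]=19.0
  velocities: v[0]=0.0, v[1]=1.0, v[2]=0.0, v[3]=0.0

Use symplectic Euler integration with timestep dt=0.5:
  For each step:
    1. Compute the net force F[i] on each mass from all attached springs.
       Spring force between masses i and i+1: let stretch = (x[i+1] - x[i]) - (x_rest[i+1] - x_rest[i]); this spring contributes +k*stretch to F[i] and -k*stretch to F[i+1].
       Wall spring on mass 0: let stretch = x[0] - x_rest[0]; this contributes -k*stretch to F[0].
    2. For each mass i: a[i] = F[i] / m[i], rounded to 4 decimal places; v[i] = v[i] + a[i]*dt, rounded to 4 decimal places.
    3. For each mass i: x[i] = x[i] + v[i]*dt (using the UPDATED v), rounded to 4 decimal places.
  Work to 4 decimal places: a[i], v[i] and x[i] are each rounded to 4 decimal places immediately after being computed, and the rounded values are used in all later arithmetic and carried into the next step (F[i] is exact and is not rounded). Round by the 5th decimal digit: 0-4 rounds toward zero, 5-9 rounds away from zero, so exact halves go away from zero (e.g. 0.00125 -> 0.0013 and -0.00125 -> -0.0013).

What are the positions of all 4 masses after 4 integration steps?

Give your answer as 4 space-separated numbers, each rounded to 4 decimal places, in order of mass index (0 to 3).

Answer: 5.0000 10.0000 15.5000 20.5000

Derivation:
Step 0: x=[3.0000 9.0000 16.0000 19.0000] v=[0.0000 1.0000 0.0000 0.0000]
Step 1: x=[6.0000 10.5000 12.0000 21.0000] v=[6.0000 3.0000 -8.0000 4.0000]
Step 2: x=[7.5000 9.0000 15.5000 19.0000] v=[3.0000 -3.0000 7.0000 -4.0000]
Step 3: x=[3.0000 12.5000 16.0000 18.5000] v=[-9.0000 7.0000 1.0000 -1.0000]
Step 4: x=[5.0000 10.0000 15.5000 20.5000] v=[4.0000 -5.0000 -1.0000 4.0000]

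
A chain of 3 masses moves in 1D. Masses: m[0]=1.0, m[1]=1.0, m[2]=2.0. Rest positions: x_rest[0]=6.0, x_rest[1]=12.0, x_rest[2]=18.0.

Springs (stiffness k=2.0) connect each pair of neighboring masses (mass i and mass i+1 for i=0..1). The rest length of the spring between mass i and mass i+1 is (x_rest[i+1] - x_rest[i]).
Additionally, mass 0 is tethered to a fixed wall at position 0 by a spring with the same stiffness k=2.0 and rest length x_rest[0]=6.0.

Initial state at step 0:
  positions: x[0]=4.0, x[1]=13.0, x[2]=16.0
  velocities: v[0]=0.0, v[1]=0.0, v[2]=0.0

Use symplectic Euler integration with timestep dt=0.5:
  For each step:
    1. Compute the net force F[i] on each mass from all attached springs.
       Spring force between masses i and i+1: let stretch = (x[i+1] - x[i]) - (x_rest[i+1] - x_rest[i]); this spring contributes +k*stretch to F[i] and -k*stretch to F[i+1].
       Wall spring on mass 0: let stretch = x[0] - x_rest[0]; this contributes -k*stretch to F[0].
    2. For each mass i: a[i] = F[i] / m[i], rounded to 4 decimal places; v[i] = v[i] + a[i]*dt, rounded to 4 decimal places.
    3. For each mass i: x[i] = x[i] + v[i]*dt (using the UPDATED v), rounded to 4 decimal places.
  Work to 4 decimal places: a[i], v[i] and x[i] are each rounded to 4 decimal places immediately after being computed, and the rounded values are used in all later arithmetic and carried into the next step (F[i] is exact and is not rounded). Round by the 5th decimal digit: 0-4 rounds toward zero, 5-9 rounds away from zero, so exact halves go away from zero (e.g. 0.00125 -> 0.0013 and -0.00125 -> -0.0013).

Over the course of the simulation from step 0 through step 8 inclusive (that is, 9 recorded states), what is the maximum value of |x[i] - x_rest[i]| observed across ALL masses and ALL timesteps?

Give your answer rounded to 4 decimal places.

Answer: 3.3750

Derivation:
Step 0: x=[4.0000 13.0000 16.0000] v=[0.0000 0.0000 0.0000]
Step 1: x=[6.5000 10.0000 16.7500] v=[5.0000 -6.0000 1.5000]
Step 2: x=[7.5000 8.6250 17.3125] v=[2.0000 -2.7500 1.1250]
Step 3: x=[5.3125 11.0313 17.2031] v=[-4.3750 4.8125 -0.2188]
Step 4: x=[3.3282 13.6641 17.0508] v=[-3.9687 5.2655 -0.3047]
Step 5: x=[4.8477 12.8223 17.5518] v=[3.0390 -1.6837 1.0020]
Step 6: x=[7.9307 10.3579 18.3705] v=[6.1659 -4.9288 1.6373]
Step 7: x=[8.2619 10.6862 18.6860] v=[0.6624 0.6566 0.6310]
Step 8: x=[5.6743 13.8023 18.5016] v=[-5.1752 6.2321 -0.3689]
Max displacement = 3.3750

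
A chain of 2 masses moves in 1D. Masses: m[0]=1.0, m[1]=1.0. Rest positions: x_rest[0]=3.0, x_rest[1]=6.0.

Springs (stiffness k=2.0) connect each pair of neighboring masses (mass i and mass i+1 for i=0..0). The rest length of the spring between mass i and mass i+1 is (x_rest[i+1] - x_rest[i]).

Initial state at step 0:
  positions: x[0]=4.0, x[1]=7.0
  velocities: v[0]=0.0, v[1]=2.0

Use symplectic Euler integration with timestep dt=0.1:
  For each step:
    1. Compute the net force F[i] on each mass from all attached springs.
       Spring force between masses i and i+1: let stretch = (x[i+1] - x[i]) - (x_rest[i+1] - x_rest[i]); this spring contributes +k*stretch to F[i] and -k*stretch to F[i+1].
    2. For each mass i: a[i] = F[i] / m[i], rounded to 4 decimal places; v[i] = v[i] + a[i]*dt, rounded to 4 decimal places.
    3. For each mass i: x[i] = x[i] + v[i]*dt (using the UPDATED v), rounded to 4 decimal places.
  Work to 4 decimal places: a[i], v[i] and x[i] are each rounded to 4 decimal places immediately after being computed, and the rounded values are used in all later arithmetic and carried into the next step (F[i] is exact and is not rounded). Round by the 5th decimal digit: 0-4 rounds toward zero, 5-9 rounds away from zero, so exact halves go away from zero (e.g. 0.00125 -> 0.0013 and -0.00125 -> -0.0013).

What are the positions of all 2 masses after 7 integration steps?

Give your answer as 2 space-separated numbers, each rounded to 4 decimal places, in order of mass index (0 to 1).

Answer: 4.2046 8.1955

Derivation:
Step 0: x=[4.0000 7.0000] v=[0.0000 2.0000]
Step 1: x=[4.0000 7.2000] v=[0.0000 2.0000]
Step 2: x=[4.0040 7.3960] v=[0.0400 1.9600]
Step 3: x=[4.0158 7.5842] v=[0.1184 1.8816]
Step 4: x=[4.0390 7.7610] v=[0.2321 1.7679]
Step 5: x=[4.0767 7.9234] v=[0.3765 1.6235]
Step 6: x=[4.1313 8.0688] v=[0.5458 1.4542]
Step 7: x=[4.2046 8.1955] v=[0.7333 1.2667]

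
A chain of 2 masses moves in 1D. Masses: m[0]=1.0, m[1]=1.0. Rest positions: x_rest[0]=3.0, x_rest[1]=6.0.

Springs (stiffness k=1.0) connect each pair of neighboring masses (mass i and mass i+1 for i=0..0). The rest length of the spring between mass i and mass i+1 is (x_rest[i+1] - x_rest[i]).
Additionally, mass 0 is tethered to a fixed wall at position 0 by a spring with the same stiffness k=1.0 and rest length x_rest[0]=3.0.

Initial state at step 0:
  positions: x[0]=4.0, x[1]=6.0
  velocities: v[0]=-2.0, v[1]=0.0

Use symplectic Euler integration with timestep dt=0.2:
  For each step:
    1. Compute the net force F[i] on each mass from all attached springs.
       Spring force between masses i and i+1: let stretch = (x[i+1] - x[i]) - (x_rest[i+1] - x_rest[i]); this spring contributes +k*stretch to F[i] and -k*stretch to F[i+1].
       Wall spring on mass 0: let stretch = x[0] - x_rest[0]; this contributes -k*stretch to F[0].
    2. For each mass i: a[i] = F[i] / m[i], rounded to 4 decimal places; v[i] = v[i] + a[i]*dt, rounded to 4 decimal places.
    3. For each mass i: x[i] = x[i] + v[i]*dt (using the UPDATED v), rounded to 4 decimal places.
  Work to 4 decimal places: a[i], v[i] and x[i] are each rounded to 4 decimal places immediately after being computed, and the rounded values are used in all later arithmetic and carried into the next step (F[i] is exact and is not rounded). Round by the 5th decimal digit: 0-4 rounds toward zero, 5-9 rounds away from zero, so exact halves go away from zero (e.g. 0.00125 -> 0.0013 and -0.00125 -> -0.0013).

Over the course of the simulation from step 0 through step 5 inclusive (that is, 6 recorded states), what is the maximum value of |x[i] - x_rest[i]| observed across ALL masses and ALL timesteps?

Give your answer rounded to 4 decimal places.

Step 0: x=[4.0000 6.0000] v=[-2.0000 0.0000]
Step 1: x=[3.5200 6.0400] v=[-2.4000 0.2000]
Step 2: x=[3.0000 6.0992] v=[-2.6000 0.2960]
Step 3: x=[2.4840 6.1544] v=[-2.5802 0.2762]
Step 4: x=[2.0154 6.1828] v=[-2.3429 0.1421]
Step 5: x=[1.6329 6.1645] v=[-1.9125 -0.0914]
Max displacement = 1.3671

Answer: 1.3671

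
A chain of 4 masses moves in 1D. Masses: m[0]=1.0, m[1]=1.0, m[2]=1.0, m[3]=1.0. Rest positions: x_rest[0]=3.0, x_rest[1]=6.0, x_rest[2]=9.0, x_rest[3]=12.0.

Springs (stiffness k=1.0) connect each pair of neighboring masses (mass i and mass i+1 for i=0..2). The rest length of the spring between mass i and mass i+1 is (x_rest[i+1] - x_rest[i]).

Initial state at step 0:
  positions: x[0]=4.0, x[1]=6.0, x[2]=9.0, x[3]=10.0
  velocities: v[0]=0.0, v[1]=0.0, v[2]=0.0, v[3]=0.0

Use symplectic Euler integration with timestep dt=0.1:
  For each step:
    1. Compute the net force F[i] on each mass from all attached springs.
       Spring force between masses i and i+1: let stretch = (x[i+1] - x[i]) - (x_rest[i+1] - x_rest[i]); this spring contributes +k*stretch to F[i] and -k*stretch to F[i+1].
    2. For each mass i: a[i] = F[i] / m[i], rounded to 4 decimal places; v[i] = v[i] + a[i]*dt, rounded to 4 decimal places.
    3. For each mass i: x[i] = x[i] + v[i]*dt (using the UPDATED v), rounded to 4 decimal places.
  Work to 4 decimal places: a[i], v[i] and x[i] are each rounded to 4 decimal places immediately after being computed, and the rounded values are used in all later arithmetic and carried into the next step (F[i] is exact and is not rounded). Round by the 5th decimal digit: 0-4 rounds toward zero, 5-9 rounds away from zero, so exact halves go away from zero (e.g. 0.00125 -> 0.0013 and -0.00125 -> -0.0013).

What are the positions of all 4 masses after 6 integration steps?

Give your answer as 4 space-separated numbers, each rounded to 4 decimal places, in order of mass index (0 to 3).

Answer: 3.8035 6.1766 8.6271 10.3929

Derivation:
Step 0: x=[4.0000 6.0000 9.0000 10.0000] v=[0.0000 0.0000 0.0000 0.0000]
Step 1: x=[3.9900 6.0100 8.9800 10.0200] v=[-0.1000 0.1000 -0.2000 0.2000]
Step 2: x=[3.9702 6.0295 8.9407 10.0596] v=[-0.1980 0.1950 -0.3930 0.3960]
Step 3: x=[3.9410 6.0575 8.8835 10.1180] v=[-0.2921 0.2802 -0.5722 0.5841]
Step 4: x=[3.9030 6.0926 8.8104 10.1941] v=[-0.3805 0.3512 -0.7314 0.7607]
Step 5: x=[3.8569 6.1330 8.7239 10.2863] v=[-0.4615 0.4040 -0.8648 0.9223]
Step 6: x=[3.8035 6.1766 8.6271 10.3929] v=[-0.5339 0.4355 -0.9677 1.0661]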